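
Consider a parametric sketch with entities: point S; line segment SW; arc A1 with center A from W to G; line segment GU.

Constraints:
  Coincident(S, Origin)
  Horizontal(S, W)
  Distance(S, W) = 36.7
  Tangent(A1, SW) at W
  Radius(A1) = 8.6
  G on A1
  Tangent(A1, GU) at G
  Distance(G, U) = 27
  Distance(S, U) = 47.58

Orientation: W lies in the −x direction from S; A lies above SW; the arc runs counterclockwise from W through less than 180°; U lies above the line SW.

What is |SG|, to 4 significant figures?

29.68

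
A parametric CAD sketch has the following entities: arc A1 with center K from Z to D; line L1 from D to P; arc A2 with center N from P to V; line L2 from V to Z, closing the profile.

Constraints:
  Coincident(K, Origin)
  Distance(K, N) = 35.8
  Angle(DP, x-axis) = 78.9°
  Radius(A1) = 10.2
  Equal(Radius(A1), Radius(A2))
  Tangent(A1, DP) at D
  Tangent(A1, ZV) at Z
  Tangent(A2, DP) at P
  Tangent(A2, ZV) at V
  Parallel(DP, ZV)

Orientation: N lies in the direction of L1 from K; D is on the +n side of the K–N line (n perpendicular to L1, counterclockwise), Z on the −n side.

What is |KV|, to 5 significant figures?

37.225

The slot axis is L1's direction at 78.9°, so u = (cos 78.9°, sin 78.9°) = (0.19252, 0.98129) and n = (−sin 78.9°, cos 78.9°) = (-0.98129, 0.19252). K is at the origin and N lies 35.8 along u from K, so N = 35.8·u = (6.8923, 35.130). Tangency of A1 to both parallel lines with radius 10.2 puts D and Z at K ± 10.2·n: D = (-10.009, 1.9637), Z = (10.009, -1.9637). Equal radii place P and V the same way about N: P = N + 10.2·n = (-3.1169, 37.094), V = N − 10.2·n = (16.901, 33.167). Then |KV| = |V − K| = 37.225.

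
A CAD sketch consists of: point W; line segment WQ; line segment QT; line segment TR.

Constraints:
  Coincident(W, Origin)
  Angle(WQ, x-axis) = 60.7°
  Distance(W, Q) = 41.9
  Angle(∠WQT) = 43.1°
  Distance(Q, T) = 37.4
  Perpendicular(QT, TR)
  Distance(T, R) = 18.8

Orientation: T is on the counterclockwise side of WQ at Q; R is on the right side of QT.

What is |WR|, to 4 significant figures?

47.92

W is at the origin; WQ runs at 60.7° with length 41.9, so Q = 41.9·(cos 60.7°, sin 60.7°) = (20.51, 36.54). ∠WQT = 43.1°, so QT runs at 60.7° + (180° − 43.1°) = 197.6° from the x-axis; with |QT| = 37.4, T = Q + 37.4·(cos 197.6°, sin 197.6°) = (-15.14, 25.23). QT is perpendicular to TR; with |TR| = 18.8 on the right of QT, R = T + 18.8·(-0.3024, 0.9532) = (-20.83, 43.15). Then |WR| = |R − W| = 47.92.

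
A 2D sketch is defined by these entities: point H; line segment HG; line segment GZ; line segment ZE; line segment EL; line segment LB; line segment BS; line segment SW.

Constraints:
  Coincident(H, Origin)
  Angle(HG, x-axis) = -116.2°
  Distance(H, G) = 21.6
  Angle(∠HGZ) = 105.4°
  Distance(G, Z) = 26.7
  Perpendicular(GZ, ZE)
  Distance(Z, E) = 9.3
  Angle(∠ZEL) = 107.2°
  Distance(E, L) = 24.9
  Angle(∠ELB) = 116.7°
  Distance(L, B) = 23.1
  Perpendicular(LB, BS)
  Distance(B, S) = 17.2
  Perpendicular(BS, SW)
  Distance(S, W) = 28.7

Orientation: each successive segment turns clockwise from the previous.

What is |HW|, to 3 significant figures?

27.7

LB is perpendicular to BS, so BS runs at -147°; with |BS| = 17.2, S = (-11.1, -31.2). BS is perpendicular to SW, so SW runs at 123°; with |SW| = 28.7, W = (-26.7, -7.17). Then |HW| = |W − H| = 27.7.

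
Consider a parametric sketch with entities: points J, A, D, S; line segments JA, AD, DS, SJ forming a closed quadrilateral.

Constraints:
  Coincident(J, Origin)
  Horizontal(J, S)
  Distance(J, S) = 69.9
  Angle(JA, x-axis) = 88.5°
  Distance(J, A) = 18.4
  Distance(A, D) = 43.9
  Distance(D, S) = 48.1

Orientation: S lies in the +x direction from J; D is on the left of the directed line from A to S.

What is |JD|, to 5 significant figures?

54.877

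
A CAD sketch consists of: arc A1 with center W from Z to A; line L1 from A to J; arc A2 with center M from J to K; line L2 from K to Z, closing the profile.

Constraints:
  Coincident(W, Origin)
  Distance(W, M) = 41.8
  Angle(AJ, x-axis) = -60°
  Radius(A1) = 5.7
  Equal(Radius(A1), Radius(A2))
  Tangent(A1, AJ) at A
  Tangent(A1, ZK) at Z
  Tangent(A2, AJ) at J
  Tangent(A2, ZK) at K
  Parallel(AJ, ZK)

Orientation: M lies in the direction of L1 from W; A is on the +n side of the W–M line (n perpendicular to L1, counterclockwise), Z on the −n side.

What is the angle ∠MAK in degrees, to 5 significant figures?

7.4900°

Tangency of A1 to both parallel lines with radius 5.7 puts A and Z at W ± 5.7·n: A = (4.9363, 2.8500), Z = (-4.9363, -2.8500). Equal radii place J and K the same way about M: J = M + 5.7·n = (25.836, -33.350), K = M − 5.7·n = (15.964, -39.050). Then cos ∠MAK = AM·AK / (|AM||AK|), giving 7.4900°.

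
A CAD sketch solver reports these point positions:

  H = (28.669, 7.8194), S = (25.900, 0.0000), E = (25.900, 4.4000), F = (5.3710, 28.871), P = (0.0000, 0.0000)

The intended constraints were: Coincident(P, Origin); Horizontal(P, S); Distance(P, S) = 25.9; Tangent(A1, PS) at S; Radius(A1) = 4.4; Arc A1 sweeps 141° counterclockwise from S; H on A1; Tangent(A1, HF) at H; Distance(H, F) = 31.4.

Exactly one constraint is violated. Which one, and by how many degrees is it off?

Tangent(A1, HF) at H — off by 3.10°.

P = (0.00, 0.00) ✓; P.y = 0.00, S.y = 0.00 ✓; |PS| = 25.90 ✓; ∠(ES, SP) = 90.00° ✓; |ES| = 4.400 ✓; bearing(E→H) − bearing(E→S) = 141.0° ✓; |EH| = 4.400 ✓; ∠(EH, HF) = 93.10° ✗; |HF| = 31.40 ✓.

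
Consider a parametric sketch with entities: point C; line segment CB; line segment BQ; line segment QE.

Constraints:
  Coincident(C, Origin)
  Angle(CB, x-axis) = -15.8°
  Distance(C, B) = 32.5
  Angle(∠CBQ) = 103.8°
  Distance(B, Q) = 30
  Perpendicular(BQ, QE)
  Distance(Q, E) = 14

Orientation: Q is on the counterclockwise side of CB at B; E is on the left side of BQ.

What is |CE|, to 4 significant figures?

41.64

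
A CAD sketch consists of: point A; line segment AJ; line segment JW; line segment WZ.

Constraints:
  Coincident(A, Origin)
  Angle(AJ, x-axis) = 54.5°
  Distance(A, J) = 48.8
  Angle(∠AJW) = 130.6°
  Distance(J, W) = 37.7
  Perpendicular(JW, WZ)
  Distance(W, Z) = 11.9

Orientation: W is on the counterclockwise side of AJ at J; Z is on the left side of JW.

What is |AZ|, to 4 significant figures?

73.87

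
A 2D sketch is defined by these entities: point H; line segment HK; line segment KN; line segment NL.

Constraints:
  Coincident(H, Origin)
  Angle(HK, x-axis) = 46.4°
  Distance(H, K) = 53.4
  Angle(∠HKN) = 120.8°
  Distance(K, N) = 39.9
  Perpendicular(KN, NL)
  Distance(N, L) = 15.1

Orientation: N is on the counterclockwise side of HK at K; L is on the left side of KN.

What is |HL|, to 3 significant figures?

73.9

H is at the origin; HK runs at 46.4° with length 53.4, so K = 53.4·(cos 46.4°, sin 46.4°) = (36.8, 38.7). ∠HKN = 120.8°, so KN runs at 46.4° + (180° − 120.8°) = 106° from the x-axis; with |KN| = 39.9, N = K + 39.9·(cos 106°, sin 106°) = (26.1, 77.1). The perpendicularity gives NL at right angles to KN; with |NL| = 15.1 on the left of KN, L = N + 15.1·(-0.963, -0.269) = (11.6, 73.0). Then |HL| = |L − H| = 73.9.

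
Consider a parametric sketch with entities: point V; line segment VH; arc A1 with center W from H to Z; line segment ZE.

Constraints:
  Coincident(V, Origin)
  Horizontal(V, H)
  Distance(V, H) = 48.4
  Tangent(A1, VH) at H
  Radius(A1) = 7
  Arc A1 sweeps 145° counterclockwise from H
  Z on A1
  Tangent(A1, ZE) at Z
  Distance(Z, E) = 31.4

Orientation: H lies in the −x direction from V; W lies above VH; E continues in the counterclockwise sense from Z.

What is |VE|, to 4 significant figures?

76.55

V is at the origin; VH is horizontal with |VH| = 48.4 and H on the −x side, so H = (-48.40, 0.000). A1 meets VH tangentially, so WH is at right angles to VH, so W = H + (0, 7) = (-48.40, 7.000). On A1, H sits at bearing -90° from W; a 145° counterclockwise sweep puts Z at bearing 55°, so Z = W + 7.0·(cos 55°, sin 55°) = (-44.38, 12.73). A1 meets ZE tangentially, so WZ is at right angles to ZE, so ZE runs along (−sin 55°, cos 55°); with |ZE| = 31.4, E = (-70.11, 30.74). Then |VE| = |E − V| = 76.55.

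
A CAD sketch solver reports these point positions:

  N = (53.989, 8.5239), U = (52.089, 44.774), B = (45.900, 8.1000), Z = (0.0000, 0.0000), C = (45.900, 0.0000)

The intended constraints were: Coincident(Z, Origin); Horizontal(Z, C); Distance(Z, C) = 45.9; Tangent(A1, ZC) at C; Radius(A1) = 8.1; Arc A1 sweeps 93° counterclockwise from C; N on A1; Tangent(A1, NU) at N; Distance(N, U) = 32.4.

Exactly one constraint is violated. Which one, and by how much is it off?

Distance(N, U) = 32.4 — off by 3.90.

Z = (0.00, 0.00) ✓; Z.y = 0.00, C.y = 0.00 ✓; |ZC| = 45.90 ✓; ∠(BC, CZ) = 90.00° ✓; |BC| = 8.100 ✓; bearing(B→N) − bearing(B→C) = 93.00° ✓; |BN| = 8.100 ✓; ∠(BN, NU) = 90.00° ✓; |NU| = 36.30 ✗.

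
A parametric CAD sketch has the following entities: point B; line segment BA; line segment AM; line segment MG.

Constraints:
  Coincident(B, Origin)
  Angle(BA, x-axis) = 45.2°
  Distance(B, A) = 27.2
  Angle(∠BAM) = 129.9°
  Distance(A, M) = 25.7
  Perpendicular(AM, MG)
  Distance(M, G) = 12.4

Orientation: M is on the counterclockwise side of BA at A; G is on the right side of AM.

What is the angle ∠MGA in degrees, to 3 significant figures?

64.2°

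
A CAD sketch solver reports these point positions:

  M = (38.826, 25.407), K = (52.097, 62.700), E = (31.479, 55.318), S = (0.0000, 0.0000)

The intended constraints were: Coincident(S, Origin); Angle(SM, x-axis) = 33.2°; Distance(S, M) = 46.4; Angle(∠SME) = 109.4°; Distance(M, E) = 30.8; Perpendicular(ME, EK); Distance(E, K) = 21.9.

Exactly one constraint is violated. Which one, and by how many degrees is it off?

Perpendicular(ME, EK) — off by 5.90°.

S = (0.00, 0.00) ✓; SM at 33.20° ✓; |SM| = 46.40 ✓; ∠SME = 109.4° ✓; |ME| = 30.80 ✓; ∠(ME, EK) = 84.10° ✗; |EK| = 21.90 ✓.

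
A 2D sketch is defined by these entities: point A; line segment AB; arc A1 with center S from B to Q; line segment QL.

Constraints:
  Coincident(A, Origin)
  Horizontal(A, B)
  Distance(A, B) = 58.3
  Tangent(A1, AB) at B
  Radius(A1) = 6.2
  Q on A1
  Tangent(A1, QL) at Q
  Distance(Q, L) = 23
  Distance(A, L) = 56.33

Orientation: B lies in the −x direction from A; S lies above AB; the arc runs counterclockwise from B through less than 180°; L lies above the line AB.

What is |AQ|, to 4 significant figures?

52.43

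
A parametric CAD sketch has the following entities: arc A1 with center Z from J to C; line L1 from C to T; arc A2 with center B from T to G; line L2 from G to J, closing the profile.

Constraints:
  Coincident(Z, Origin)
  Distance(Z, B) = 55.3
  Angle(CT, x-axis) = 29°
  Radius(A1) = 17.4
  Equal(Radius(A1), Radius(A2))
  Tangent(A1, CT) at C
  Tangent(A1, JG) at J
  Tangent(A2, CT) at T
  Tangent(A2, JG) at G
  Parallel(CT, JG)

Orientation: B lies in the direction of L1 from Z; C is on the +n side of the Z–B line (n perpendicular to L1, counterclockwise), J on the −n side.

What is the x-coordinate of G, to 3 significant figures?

56.8

The slot axis is L1's direction at 29.0°, so u = (cos 29.0°, sin 29.0°) = (0.875, 0.485) and n = (−sin 29.0°, cos 29.0°) = (-0.485, 0.875). Z is at the origin and B lies 55.3 along u from Z, so B = 55.3·u = (48.4, 26.8). Tangency of A1 to both parallel lines with radius 17.4 puts C and J at Z ± 17.4·n: C = (-8.44, 15.2), J = (8.44, -15.2). Equal radii place T and G the same way about B: T = B + 17.4·n = (39.9, 42.0), G = B − 17.4·n = (56.8, 11.6). So G.x = 56.8.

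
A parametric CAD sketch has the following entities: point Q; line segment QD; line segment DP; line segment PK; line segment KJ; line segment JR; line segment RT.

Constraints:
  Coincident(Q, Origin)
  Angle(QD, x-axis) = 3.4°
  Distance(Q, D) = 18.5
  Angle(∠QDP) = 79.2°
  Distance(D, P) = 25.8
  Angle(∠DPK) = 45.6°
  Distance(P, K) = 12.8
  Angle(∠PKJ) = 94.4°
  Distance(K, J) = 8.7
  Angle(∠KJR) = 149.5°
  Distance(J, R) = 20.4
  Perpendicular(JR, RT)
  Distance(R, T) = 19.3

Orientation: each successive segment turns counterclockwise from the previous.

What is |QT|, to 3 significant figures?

44.2

Q is at the origin; QD runs at 3.4° with length 18.5, so D = (18.5, 1.10). ∠QDP = 79.2° gives DP at 104° from the x-axis; with |DP| = 25.8, P = (12.1, 26.1). ∠DPK = 45.6° gives PK at -121° from the x-axis; with |PK| = 12.8, K = (5.47, 15.2). ∠PKJ = 94.4° gives KJ at -35.8° from the x-axis; with |KJ| = 8.7, J = (12.5, 10.1). ∠KJR = 149.5° gives JR at -5.30° from the x-axis; with |JR| = 20.4, R = (32.8, 8.21). JR is perpendicular to RT, so RT runs at 84.7°; with |RT| = 19.3, T = (34.6, 27.4). Then |QT| = |T − Q| = 44.2.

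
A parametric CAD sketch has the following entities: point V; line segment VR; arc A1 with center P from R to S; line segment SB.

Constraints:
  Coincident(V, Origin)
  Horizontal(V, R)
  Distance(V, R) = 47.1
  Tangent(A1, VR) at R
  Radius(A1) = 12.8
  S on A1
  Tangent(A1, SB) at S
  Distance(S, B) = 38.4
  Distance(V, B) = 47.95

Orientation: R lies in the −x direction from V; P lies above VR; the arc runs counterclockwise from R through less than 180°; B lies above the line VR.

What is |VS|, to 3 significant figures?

36.2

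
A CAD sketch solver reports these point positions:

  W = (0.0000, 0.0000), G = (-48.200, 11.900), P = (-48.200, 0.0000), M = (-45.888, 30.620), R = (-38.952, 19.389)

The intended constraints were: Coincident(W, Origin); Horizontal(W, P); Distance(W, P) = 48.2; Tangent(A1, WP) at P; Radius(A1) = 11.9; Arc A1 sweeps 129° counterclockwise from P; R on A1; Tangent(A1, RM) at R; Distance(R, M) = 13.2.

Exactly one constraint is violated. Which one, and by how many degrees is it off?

Tangent(A1, RM) at R — off by 7.30°.

W = (0.00, 0.00) ✓; W.y = 0.00, P.y = 0.00 ✓; |WP| = 48.20 ✓; ∠(GP, PW) = 90.00° ✓; |GP| = 11.90 ✓; bearing(G→R) − bearing(G→P) = 129.0° ✓; |GR| = 11.90 ✓; ∠(GR, RM) = 97.30° ✗; |RM| = 13.20 ✓.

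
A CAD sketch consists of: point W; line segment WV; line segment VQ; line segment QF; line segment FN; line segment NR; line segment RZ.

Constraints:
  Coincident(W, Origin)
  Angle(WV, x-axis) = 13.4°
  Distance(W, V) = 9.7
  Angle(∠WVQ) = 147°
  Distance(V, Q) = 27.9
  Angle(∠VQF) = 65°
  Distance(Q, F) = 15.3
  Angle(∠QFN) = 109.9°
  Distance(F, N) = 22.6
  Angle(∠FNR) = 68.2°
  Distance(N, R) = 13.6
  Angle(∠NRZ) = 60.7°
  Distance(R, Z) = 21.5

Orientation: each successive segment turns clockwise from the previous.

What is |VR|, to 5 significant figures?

5.0838

W is at the origin; WV runs at 13.4° with length 9.7, so V = (9.4359, 2.2480). ∠WVQ = 147.0° gives VQ at -19.600° from the x-axis; with |VQ| = 27.9, Q = (35.719, -7.1111). ∠VQF = 65.0° gives QF at -134.60° from the x-axis; with |QF| = 15.3, F = (24.976, -18.005). ∠QFN = 109.9° gives FN at 155.30° from the x-axis; with |FN| = 22.6, N = (4.4441, -8.5613). ∠FNR = 68.2° gives NR at 43.500° from the x-axis; with |NR| = 13.6, R = (14.309, 0.80028). Then |VR| = |R − V| = 5.0838.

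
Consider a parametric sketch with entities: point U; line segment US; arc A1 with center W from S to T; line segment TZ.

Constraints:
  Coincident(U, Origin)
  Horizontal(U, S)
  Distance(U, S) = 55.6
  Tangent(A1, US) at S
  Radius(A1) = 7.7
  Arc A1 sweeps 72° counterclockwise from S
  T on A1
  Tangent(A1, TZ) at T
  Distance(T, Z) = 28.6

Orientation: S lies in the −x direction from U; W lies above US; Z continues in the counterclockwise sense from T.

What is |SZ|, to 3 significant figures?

36.3

On A1, S sits at bearing -90° from W; a 72° counterclockwise sweep puts T at bearing -18°, so T = W + 7.7·(cos -18°, sin -18°) = (-48.3, 5.32). Tangency of A1 to TZ means the radius WT is perpendicular to TZ, so TZ runs along (−sin -18°, cos -18°); with |TZ| = 28.6, Z = (-39.4, 32.5). Then |SZ| = |Z − S| = 36.3.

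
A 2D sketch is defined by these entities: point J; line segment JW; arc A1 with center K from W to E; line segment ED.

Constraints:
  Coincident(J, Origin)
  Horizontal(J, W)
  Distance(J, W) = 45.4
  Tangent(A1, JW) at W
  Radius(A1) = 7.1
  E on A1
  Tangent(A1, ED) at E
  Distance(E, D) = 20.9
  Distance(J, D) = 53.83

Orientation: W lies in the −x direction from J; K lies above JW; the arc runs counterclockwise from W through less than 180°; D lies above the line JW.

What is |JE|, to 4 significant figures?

39.77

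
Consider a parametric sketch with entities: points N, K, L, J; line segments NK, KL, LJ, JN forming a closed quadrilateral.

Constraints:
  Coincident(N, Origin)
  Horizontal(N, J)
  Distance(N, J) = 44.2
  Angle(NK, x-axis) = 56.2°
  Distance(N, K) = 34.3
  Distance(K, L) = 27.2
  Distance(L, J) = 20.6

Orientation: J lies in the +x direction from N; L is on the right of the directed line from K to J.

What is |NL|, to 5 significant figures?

23.730

Checks: |KL| = 27.20 ✓; |LJ| = 20.60 ✓.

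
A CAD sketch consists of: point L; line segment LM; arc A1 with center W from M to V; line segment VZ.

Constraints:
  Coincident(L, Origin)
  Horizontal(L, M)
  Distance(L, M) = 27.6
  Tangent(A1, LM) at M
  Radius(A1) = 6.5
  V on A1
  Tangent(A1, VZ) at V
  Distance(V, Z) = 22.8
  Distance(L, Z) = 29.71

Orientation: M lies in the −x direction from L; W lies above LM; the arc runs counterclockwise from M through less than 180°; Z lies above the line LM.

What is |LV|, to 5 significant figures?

21.889

L is at the origin; LM is horizontal with |LM| = 27.6 and M on the −x side, so M = (-27.600, 0.0000). A1 meets LM tangentially, so WM is at right angles to LM, so W = M + (0, 6.5) = (-27.600, 6.5000). Since WV ⟂ VZ (tangency), |WZ| = √(6.5² + 22.8²) = 23.708 regardless of where V sits on A1. So Z lies on both circle(L, 29.71) and circle(W, 23.708); the above-LM intersection is Z = (-14.231, 26.080). V is the foot of the tangent from Z: V = (-21.433, 4.4470).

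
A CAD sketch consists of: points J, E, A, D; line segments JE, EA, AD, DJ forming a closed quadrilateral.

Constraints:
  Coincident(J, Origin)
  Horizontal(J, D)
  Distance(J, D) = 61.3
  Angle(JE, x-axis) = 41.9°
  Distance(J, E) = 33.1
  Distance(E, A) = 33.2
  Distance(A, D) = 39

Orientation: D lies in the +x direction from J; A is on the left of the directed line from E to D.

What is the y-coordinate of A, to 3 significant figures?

38.2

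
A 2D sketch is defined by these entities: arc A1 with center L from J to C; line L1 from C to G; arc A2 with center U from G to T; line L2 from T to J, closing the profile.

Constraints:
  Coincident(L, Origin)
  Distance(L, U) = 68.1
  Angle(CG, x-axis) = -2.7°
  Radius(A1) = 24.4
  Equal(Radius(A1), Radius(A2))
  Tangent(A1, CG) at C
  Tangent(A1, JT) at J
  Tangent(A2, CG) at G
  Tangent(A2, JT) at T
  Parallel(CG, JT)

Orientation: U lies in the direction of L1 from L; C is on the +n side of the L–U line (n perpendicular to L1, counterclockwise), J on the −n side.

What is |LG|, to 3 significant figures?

72.3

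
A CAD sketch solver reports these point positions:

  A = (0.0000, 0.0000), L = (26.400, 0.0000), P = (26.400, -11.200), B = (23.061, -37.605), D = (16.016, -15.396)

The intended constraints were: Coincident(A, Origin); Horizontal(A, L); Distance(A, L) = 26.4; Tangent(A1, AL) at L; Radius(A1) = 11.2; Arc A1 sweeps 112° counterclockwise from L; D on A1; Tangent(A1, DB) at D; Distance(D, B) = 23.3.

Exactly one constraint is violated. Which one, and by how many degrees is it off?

Tangent(A1, DB) at D — off by 4.40°.

A = (0.00, 0.00) ✓; A.y = 0.00, L.y = 0.00 ✓; |AL| = 26.40 ✓; ∠(PL, LA) = 90.00° ✓; |PL| = 11.20 ✓; bearing(P→D) − bearing(P→L) = 112.0° ✓; |PD| = 11.20 ✓; ∠(PD, DB) = 94.40° ✗; |DB| = 23.30 ✓.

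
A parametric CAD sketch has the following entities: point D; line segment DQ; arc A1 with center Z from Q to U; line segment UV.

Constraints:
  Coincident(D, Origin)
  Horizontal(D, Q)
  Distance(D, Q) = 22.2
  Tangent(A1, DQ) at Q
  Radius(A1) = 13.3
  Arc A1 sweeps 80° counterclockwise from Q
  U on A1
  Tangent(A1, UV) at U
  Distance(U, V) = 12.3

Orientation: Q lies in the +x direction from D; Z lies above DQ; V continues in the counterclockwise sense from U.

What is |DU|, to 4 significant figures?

36.97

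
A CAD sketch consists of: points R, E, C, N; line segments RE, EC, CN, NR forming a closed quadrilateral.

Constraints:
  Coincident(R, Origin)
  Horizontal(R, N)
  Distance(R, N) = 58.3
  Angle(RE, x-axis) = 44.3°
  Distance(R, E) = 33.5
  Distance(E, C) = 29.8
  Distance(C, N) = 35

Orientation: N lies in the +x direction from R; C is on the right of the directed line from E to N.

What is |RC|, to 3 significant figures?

24.7

R is at the origin; RN is horizontal with |RN| = 58.3 and N in +x, so N = (58.3, 0). RE runs at 44.3° with |RE| = 33.5, so E = (24.0, 23.4). C is determined by |EC| = 29.8 and |CN| = 35.0 together: it lies at the intersection of circle(E, 29.8) and circle(N, 35.0). With |EN| = 41.5, the foot of the radical line on EN is 16.7 from E and the perpendicular offset is √(29.8² − 16.7²) = 24.7. Taking the right-of-EN solution: C = (23.9, -6.40).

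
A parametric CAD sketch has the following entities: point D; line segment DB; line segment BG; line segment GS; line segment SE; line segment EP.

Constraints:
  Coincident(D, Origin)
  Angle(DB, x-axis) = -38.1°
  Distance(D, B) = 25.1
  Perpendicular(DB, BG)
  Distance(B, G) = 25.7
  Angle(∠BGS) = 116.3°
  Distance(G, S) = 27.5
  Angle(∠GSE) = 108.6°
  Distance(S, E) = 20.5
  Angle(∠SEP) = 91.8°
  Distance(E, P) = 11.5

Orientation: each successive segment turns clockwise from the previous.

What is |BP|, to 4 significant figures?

34.65

∠GSE = 108.6° gives SE at 96.80° from the x-axis; with |SE| = 20.5, E = (-25.45, -9.732). ∠SEP = 91.8° gives EP at 8.600° from the x-axis; with |EP| = 11.5, P = (-14.08, -8.013). Then |BP| = |P − B| = 34.65.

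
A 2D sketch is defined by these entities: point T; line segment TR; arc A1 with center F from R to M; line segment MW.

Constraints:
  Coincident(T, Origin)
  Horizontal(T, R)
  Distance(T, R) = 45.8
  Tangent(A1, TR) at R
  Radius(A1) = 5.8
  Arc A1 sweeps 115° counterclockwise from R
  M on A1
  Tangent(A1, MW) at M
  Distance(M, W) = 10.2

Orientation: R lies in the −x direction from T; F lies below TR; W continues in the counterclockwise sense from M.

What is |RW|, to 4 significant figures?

17.52

On A1, R sits at bearing 90° from F; a 115° counterclockwise sweep puts M at bearing 205°, so M = F + 5.8·(cos 205°, sin 205°) = (-51.06, -8.251). Tangency of A1 to MW means the radius FM is perpendicular to MW, so MW runs along (−sin 205°, cos 205°); with |MW| = 10.2, W = (-46.75, -17.50). Then |RW| = |W − R| = 17.52.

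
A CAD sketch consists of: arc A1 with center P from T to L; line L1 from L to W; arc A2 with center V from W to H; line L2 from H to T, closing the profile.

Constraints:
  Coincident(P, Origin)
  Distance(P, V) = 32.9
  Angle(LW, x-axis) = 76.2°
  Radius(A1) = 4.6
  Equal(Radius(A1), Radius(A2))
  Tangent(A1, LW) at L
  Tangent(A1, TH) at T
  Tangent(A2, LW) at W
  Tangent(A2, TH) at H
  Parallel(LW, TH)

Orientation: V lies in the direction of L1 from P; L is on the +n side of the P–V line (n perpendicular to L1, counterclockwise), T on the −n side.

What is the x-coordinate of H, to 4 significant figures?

12.31

Tangency of A1 to both parallel lines with radius 4.6 puts L and T at P ± 4.6·n: L = (-4.467, 1.097), T = (4.467, -1.097). Equal radii place W and H the same way about V: W = V + 4.6·n = (3.381, 33.05), H = V − 4.6·n = (12.31, 30.85). So H.x = 12.31.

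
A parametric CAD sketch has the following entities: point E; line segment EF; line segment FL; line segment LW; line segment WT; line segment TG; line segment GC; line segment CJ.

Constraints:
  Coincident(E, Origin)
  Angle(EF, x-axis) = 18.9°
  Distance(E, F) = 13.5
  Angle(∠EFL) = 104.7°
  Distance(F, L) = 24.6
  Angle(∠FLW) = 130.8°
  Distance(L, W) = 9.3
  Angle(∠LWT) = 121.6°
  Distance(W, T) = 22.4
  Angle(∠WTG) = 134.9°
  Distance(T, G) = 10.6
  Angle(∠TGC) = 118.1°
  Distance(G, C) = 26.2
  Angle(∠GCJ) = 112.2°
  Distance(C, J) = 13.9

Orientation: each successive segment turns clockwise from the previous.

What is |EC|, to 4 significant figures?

6.453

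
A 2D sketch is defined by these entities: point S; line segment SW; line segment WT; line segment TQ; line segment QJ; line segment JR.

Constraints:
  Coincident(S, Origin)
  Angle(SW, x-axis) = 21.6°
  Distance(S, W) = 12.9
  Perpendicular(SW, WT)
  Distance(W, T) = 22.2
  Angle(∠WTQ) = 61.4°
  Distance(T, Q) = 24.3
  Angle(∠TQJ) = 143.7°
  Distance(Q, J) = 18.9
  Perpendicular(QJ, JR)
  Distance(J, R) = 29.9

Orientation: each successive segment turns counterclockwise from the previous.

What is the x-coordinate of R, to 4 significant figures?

16.96

S is at the origin; SW runs at 21.6° with length 12.9, so W = (11.99, 4.749). The perpendicularity gives WT at right angles to SW, so WT runs at 111.6°; with |WT| = 22.2, T = (3.822, 25.39). ∠WTQ = 61.4° gives TQ at -129.8° from the x-axis; with |TQ| = 24.3, Q = (-11.73, 6.721). ∠TQJ = 143.7° gives QJ at -93.50° from the x-axis; with |QJ| = 18.9, J = (-12.89, -12.14). The perpendicularity gives JR at right angles to QJ, so JR runs at -3.500°; with |JR| = 29.9, R = (16.96, -13.97). So R.x = 16.96.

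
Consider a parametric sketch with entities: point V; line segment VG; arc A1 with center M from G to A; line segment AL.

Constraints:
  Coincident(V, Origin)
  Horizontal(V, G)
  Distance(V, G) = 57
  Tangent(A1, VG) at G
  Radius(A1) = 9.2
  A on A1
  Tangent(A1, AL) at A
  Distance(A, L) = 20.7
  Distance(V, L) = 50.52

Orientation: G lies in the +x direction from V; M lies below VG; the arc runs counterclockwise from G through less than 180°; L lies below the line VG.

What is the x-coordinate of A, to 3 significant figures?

48.1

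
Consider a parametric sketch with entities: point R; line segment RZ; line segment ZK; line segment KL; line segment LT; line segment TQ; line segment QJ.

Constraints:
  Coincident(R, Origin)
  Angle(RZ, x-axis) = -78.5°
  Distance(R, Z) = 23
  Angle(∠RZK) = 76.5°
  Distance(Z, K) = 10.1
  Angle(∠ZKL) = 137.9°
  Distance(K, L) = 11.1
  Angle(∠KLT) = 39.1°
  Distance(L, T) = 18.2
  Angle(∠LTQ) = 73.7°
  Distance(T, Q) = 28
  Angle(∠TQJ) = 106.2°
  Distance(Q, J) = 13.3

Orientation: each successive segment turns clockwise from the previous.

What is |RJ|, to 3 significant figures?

45.0

∠LTQ = 73.7° gives TQ at -111° from the x-axis; with |TQ| = 28.0, Q = (-5.52, -42.1). ∠TQJ = 106.2° gives QJ at 175° from the x-axis; with |QJ| = 13.3, J = (-18.8, -41.0). Then |RJ| = |J − R| = 45.0.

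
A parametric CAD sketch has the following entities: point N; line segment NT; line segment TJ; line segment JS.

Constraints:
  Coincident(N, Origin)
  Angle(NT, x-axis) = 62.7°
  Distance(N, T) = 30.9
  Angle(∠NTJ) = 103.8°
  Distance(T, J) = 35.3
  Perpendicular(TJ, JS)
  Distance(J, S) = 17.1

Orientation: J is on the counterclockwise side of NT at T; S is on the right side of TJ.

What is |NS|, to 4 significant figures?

63.56

∠NTJ = 103.8°, so TJ runs at 62.7° + (180° − 103.8°) = 138.9° from the x-axis; with |TJ| = 35.3, J = T + 35.3·(cos 138.9°, sin 138.9°) = (-12.43, 50.66). TJ ⟂ JS; with |JS| = 17.1 on the right of TJ, S = J + 17.1·(0.6574, 0.7536) = (-1.187, 63.55). Then |NS| = |S − N| = 63.56.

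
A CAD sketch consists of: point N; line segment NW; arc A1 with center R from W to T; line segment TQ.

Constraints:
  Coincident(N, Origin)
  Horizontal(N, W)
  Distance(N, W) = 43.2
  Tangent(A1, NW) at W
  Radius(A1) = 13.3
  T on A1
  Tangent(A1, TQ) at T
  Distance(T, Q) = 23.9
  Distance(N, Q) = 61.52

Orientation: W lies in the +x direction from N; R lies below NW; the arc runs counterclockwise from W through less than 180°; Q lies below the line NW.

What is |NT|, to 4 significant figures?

38.64

Checks: ∠(RW, WN) = 90.00° ✓; |RT| = 13.30 ✓; ∠(RT, TQ) = 90.00° ✓; |TQ| = 23.90 ✓; |NQ| = 61.52 ✓.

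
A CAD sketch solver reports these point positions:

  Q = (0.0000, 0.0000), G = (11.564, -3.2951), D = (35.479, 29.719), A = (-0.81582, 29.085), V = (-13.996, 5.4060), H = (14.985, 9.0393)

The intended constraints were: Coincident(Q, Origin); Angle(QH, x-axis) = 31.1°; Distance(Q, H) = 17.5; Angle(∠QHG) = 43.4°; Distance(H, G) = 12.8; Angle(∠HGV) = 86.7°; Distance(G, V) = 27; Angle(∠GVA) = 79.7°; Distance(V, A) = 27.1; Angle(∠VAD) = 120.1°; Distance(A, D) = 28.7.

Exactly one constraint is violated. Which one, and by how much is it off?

Distance(A, D) = 28.7 — off by 7.60.

Q = (0.00, 0.00) ✓; QH at 31.10° ✓; |QH| = 17.50 ✓; ∠QHG = 43.40° ✓; |HG| = 12.80 ✓; ∠HGV = 86.70° ✓; |GV| = 27.00 ✓; ∠GVA = 79.70° ✓; |VA| = 27.10 ✓; ∠VAD = 120.1° ✓; |AD| = 36.30 ✗.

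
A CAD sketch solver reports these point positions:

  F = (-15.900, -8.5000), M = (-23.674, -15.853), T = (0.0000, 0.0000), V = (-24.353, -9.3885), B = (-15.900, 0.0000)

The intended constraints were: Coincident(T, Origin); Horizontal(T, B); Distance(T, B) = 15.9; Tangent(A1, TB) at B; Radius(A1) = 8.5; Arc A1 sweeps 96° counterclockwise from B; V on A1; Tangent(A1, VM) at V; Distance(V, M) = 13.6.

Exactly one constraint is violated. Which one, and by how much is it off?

Distance(V, M) = 13.6 — off by 7.10.

T = (0.00, 0.00) ✓; T.y = 0.00, B.y = 0.00 ✓; |TB| = 15.90 ✓; ∠(FB, BT) = 90.00° ✓; |FB| = 8.500 ✓; bearing(F→V) − bearing(F→B) = 96.00° ✓; |FV| = 8.500 ✓; ∠(FV, VM) = 90.00° ✓; |VM| = 6.500 ✗.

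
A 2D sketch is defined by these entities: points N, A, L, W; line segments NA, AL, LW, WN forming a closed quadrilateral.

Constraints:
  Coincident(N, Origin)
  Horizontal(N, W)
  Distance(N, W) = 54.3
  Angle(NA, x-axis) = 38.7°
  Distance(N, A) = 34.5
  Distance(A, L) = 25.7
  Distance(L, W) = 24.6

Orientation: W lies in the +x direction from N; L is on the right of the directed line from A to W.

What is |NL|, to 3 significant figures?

30.3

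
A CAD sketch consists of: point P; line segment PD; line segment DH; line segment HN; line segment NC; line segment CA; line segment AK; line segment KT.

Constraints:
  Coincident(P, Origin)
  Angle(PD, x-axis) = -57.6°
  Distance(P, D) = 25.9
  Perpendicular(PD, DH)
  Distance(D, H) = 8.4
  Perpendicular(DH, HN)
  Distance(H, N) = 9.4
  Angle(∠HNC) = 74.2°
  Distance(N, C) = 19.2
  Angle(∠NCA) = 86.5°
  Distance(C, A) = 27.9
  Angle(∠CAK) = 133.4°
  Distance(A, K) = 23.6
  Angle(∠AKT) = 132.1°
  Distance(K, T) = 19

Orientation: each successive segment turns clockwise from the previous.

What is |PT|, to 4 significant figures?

62.87

∠CAK = 133.4° gives AK at -123.5° from the x-axis; with |AK| = 23.6, K = (13.45, -59.80). ∠AKT = 132.1° gives KT at -171.4° from the x-axis; with |KT| = 19.0, T = (-5.340, -62.64). Then |PT| = |T − P| = 62.87.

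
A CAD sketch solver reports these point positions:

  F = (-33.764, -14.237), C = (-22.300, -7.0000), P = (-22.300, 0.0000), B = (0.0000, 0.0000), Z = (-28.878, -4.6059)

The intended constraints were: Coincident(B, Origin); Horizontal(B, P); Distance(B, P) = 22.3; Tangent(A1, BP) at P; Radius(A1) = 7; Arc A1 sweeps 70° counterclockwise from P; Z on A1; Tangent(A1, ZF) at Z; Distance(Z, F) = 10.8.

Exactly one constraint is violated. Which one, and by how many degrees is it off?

Tangent(A1, ZF) at Z — off by 6.90°.

B = (0.00, 0.00) ✓; B.y = 0.00, P.y = 0.00 ✓; |BP| = 22.30 ✓; ∠(CP, PB) = 90.00° ✓; |CP| = 7.000 ✓; bearing(C→Z) − bearing(C→P) = 70.00° ✓; |CZ| = 7.000 ✓; ∠(CZ, ZF) = 96.90° ✗; |ZF| = 10.80 ✓.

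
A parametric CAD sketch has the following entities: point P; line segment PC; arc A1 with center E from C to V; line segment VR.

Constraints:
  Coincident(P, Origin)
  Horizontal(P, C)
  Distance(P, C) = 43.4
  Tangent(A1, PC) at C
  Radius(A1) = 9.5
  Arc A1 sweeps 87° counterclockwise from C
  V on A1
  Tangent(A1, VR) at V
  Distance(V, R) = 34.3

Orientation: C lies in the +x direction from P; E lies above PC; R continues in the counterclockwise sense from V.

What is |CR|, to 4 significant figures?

44.70

P is at the origin; PC is horizontal with |PC| = 43.4 and C on the +x side, so C = (43.40, 0.000). A1 meets PC tangentially, so EC is at right angles to PC, so E = C + (0, 9.5) = (43.40, 9.500). On A1, C sits at bearing -90° from E; an 87° counterclockwise sweep puts V at bearing -3°, so V = E + 9.5·(cos -3°, sin -3°) = (52.89, 9.003). The tangent condition forces EV to be normal to VR, so VR runs along (−sin -3°, cos -3°); with |VR| = 34.3, R = (54.68, 43.26). Then |CR| = |R − C| = 44.70.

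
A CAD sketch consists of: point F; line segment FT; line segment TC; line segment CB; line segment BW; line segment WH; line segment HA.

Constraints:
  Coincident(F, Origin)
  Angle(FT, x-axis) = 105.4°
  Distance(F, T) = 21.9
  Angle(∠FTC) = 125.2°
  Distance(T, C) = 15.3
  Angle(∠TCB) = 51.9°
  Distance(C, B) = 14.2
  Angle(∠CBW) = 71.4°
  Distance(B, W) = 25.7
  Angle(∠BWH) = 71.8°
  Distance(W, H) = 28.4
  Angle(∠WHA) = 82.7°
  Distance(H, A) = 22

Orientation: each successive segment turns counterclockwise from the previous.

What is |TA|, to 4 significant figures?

23.20

∠BWH = 71.8° gives WH at 145.1° from the x-axis; with |WH| = 28.4, H = (-18.49, 44.49). ∠WHA = 82.7° gives HA at -117.6° from the x-axis; with |HA| = 22.0, A = (-28.69, 25.00). Then |TA| = |A − T| = 23.20.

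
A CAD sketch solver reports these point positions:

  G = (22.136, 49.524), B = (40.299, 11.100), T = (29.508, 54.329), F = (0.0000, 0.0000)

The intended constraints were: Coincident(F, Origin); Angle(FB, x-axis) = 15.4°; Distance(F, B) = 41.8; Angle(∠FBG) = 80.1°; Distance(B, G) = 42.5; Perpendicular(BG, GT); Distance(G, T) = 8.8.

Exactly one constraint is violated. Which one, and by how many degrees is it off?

Perpendicular(BG, GT) — off by 7.80°.

F = (0.00, 0.00) ✓; FB at 15.40° ✓; |FB| = 41.80 ✓; ∠FBG = 80.10° ✓; |BG| = 42.50 ✓; ∠(BG, GT) = 82.20° ✗; |GT| = 8.800 ✓.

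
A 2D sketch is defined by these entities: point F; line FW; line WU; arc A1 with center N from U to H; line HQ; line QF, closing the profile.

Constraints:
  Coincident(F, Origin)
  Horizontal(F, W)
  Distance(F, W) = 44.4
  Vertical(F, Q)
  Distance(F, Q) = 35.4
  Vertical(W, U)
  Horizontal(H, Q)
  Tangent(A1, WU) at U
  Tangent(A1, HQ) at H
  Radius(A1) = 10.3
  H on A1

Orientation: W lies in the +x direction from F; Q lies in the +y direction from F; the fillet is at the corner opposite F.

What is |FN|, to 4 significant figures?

42.34

F is at the origin; FW is horizontal with |FW| = 44.4 and W on the +x side, so W = (44.40, 0.000). FQ is vertical with |FQ| = 35.4 and Q on the +y side, so Q = (0.000, 35.40). The virtual corner opposite F is at (44.40, 35.40). A1 meets WU tangentially, so NU is at right angles to WU and the tangent condition forces NH to be normal to HQ, with radius 10.3, so the center N sits 10.3 in from both sides at N = (34.10, 25.10). Then |FN| = |N − F| = 42.34.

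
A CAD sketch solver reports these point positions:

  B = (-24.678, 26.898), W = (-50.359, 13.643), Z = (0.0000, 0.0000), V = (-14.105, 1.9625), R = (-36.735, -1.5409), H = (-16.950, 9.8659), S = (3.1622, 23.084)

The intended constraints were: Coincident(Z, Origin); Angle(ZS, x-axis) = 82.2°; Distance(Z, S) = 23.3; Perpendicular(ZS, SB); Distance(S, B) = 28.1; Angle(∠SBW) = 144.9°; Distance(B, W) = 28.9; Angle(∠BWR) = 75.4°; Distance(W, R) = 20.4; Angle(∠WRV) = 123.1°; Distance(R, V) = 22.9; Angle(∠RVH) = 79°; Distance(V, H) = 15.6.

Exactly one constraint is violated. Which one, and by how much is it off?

Distance(V, H) = 15.6 — off by 7.20.

Z = (0.00, 0.00) ✓; ZS at 82.20° ✓; |ZS| = 23.30 ✓; ∠(ZS, SB) = 90.00° ✓; |SB| = 28.10 ✓; ∠SBW = 144.9° ✓; |BW| = 28.90 ✓; ∠BWR = 75.40° ✓; |WR| = 20.40 ✓; ∠WRV = 123.1° ✓; |RV| = 22.90 ✓; ∠RVH = 79.00° ✓; |VH| = 8.400 ✗.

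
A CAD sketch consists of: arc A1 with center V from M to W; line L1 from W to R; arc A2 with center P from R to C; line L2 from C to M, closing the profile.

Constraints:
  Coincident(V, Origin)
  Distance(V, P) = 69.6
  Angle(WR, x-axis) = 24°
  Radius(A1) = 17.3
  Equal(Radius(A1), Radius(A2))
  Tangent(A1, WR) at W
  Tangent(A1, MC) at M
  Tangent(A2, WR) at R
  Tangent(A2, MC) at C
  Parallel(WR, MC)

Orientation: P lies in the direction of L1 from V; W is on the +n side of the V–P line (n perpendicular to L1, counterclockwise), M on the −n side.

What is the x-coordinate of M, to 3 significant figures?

7.04

The slot axis is L1's direction at 24.0°, so u = (cos 24.0°, sin 24.0°) = (0.914, 0.407) and n = (−sin 24.0°, cos 24.0°) = (-0.407, 0.914). V is at the origin and P lies 69.6 along u from V, so P = 69.6·u = (63.6, 28.3). Tangency of A1 to both parallel lines with radius 17.3 puts W and M at V ± 17.3·n: W = (-7.04, 15.8), M = (7.04, -15.8). So M.x = 7.04.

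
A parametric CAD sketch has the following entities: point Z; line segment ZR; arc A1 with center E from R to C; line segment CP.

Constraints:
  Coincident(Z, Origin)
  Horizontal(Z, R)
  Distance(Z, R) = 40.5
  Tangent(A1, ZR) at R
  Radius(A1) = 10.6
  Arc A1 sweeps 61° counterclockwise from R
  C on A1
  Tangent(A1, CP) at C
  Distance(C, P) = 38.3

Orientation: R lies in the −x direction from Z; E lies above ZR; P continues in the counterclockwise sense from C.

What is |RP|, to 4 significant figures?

47.88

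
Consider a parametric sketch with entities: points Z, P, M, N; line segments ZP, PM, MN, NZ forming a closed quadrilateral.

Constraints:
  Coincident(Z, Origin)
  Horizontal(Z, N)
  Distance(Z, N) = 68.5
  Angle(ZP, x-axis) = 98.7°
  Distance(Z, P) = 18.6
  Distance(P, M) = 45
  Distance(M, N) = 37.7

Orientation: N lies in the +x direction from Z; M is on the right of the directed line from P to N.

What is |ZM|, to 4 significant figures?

33.65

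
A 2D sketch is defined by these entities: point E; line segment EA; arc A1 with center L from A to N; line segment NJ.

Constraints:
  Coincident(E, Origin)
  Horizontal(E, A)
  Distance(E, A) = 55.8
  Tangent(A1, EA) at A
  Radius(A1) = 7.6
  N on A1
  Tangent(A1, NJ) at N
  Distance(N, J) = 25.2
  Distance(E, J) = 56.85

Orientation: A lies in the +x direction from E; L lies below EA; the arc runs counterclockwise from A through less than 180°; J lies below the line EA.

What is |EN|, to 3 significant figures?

48.7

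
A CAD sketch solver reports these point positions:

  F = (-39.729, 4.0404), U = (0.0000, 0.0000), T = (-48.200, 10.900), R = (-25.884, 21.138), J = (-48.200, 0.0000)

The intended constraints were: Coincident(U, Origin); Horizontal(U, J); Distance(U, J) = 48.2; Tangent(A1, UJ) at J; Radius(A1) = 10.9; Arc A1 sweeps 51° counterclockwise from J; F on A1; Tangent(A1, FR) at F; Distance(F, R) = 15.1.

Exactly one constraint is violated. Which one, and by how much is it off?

Distance(F, R) = 15.1 — off by 6.90.

U = (0.00, 0.00) ✓; U.y = 0.00, J.y = 0.00 ✓; |UJ| = 48.20 ✓; ∠(TJ, JU) = 90.00° ✓; |TJ| = 10.90 ✓; bearing(T→F) − bearing(T→J) = 51.00° ✓; |TF| = 10.90 ✓; ∠(TF, FR) = 90.00° ✓; |FR| = 22.00 ✗.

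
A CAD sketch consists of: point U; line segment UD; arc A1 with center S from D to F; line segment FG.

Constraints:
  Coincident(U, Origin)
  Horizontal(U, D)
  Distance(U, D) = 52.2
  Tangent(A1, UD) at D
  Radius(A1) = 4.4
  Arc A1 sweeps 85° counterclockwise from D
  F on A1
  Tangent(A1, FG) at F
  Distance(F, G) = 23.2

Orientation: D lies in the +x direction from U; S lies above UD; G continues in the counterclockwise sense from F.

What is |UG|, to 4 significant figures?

64.58

On A1, D sits at bearing -90° from S; an 85° counterclockwise sweep puts F at bearing -5°, so F = S + 4.4·(cos -5°, sin -5°) = (56.58, 4.017). A1 meets FG tangentially, so SF is at right angles to FG, so FG runs along (−sin -5°, cos -5°); with |FG| = 23.2, G = (58.61, 27.13). Then |UG| = |G − U| = 64.58.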